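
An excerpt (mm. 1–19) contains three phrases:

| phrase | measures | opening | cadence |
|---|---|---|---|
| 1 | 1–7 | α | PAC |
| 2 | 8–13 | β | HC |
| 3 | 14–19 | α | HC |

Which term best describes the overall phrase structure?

The final phrase closes with a half cadence, which is not stronger than the preceding half cadence; the 3 phrases lack an overall antecedent–consequent design and so form a phrase group.

phrase group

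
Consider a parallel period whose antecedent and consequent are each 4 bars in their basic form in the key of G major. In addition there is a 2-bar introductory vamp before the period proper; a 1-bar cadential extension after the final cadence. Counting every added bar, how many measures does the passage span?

Basic parallel period: 4 + 4 = 8 bars.
8 (basic form) + 2 (introduction) + 1 (cadential extension) = 11.

11 measures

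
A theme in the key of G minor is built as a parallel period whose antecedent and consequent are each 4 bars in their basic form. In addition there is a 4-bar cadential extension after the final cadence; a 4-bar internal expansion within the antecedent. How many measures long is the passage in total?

Basic parallel period: 4 + 4 = 8 bars.
8 (basic form) + 4 (cadential extension) + 4 (internal expansion) = 16.

16 measures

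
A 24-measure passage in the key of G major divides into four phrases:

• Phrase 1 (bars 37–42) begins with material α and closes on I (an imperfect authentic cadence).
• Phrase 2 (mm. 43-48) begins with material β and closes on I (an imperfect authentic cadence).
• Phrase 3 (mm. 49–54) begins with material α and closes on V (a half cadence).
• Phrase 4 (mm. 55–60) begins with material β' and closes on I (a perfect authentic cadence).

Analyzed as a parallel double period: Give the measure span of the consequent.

measures 49–60

In a double period the four phrases pair into a large antecedent (phrases 1–2, ending imperfect authentic cadence) and a large consequent (phrases 3–4, ending perfect authentic cadence). The consequent spans mm. 49–60.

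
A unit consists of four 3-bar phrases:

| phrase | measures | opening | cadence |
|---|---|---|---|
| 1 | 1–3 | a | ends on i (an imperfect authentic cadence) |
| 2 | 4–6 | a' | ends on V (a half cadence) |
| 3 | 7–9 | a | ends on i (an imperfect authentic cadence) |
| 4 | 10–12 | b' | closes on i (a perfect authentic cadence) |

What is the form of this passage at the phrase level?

Four phrases in two halves: the first half (mm. 1–6) ends with a half cadence, the second (measures 7-12) with a perfect authentic cadence — a large antecedent–consequent pair, i.e. a double period.
Phrase 3 begins with the same material as phrase 1, making it parallel.

parallel double period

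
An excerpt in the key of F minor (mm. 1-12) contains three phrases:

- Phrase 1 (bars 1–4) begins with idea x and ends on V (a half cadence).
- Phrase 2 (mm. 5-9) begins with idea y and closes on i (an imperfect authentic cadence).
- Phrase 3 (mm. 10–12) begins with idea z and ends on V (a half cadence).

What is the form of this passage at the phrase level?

phrase group

The final phrase closes with a half cadence, which is not stronger than the preceding imperfect authentic cadence; the 3 phrases lack an overall antecedent–consequent design and so form a phrase group.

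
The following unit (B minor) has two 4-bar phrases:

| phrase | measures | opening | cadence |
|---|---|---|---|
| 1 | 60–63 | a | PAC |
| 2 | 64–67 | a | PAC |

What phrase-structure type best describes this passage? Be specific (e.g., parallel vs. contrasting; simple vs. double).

Both phrases have the same opening (a) and the same cadence (perfect authentic cadence): the second is a restatement, not a consequent, so this is a repeated phrase rather than a period.

repeated phrase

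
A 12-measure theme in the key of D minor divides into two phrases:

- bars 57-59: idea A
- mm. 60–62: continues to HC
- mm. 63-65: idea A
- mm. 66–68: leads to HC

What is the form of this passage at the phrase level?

Both phrases have the same opening (A) and the same cadence (half cadence): the second is a restatement, not a consequent, so this is a repeated phrase rather than a period.

repeated phrase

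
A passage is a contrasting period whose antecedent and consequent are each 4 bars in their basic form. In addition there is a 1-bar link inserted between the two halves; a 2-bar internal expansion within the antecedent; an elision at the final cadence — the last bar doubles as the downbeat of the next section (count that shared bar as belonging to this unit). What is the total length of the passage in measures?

Basic contrasting period: 4 + 4 = 8 bars.
8 (basic form) + 1 (link) + 2 (internal expansion) = 11.
The elision shares a bar with the next section but does not change this unit's count.

11 measures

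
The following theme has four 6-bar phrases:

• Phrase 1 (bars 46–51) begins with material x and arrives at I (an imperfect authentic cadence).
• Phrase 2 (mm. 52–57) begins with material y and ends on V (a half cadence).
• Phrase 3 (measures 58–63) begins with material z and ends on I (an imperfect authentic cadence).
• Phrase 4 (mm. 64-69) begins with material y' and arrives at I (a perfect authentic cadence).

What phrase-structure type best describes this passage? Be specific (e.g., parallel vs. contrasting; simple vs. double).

Four phrases in two halves: the first half (mm. 46–57) ends with a half cadence, the second (measures 58-69) with a perfect authentic cadence — a large antecedent–consequent pair, i.e. a double period.
Phrase 3 begins with different material from phrase 1, making it contrasting.

contrasting double period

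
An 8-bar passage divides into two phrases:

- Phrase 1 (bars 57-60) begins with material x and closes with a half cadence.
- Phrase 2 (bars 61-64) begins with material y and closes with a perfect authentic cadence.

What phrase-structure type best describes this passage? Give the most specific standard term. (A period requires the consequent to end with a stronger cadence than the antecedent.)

Phrase 1 ends with a half cadence (weaker) and phrase 2 with a perfect authentic cadence (stronger): antecedent + consequent = a period.
The two phrases open with different material (x / y), so the period is contrasting.

contrasting period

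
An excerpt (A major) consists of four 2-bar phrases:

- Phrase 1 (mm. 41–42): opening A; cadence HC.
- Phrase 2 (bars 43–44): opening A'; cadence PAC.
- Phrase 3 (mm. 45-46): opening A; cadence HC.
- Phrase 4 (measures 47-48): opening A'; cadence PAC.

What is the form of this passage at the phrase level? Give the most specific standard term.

repeated period

The cadence pattern HC–PAC–HC–PAC is weak–strong twice, and phrases 3–4 restate phrases 1–2: a period heard twice, not a double period (which would end weakly at phrase 2).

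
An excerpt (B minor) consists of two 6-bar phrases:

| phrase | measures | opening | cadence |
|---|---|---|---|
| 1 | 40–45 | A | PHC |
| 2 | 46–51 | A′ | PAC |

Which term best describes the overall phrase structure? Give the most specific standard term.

parallel period

Phrase 1 ends with a Phrygian half cadence (weaker) and phrase 2 with a perfect authentic cadence (stronger): antecedent + consequent = a period.
The two phrases open with the same material (A / A′), so the period is parallel.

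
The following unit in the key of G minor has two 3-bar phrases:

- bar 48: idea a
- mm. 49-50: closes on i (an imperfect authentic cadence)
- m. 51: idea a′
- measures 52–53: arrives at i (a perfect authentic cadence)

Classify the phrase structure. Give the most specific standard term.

parallel period

Phrase 1 ends with an imperfect authentic cadence (weaker) and phrase 2 with a perfect authentic cadence (stronger): antecedent + consequent = a period.
The two phrases open with the same material (a / a′), so the period is parallel.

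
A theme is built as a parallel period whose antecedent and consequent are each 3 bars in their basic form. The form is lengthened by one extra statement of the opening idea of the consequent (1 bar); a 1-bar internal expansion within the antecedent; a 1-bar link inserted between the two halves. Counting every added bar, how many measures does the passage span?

9 measures

Basic parallel period: 3 + 3 = 6 bars.
6 (basic form) + 1 (extra statement) + 1 (internal expansion) + 1 (link) = 9.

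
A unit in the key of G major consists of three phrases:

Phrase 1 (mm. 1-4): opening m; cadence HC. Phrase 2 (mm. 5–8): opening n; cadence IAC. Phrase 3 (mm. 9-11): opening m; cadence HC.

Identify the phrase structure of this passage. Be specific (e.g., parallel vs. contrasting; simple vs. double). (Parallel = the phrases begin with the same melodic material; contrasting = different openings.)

phrase group

The final phrase closes with a half cadence, which is not stronger than the preceding imperfect authentic cadence; the 3 phrases lack an overall antecedent–consequent design and so form a phrase group.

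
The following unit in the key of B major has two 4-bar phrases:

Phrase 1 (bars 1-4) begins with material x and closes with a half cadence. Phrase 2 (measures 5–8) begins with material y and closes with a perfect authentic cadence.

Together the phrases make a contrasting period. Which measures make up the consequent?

measures 5–8

The phrase ending with the weaker cadence (half cadence) is the antecedent; the one ending more conclusively (perfect authentic cadence) is the consequent. The consequent is measures 5–8.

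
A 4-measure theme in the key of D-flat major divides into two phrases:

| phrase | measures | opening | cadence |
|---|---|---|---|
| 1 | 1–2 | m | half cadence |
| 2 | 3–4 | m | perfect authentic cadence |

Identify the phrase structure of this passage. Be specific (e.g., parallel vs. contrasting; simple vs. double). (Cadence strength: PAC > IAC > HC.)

Phrase 1 ends with a half cadence (weaker) and phrase 2 with a perfect authentic cadence (stronger): antecedent + consequent = a period.
The two phrases open with the same material (m / m), so the period is parallel.

parallel period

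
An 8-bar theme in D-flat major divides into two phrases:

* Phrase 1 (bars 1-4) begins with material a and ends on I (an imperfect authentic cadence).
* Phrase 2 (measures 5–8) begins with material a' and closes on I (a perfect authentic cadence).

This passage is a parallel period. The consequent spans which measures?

The antecedent is the phrase ending with the weaker cadence (imperfect authentic cadence, phrase 1) and the consequent the one ending more conclusively (perfect authentic cadence, phrase 2); the consequent is bars 5–8.

measures 5–8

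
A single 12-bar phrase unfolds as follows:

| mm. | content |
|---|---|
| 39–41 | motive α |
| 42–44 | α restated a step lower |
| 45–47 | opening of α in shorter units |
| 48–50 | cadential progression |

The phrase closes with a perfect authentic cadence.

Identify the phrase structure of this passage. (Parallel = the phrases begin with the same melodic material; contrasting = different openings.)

sentence

Basic idea (mm. 39–41) + its repetition (mm. 42–44) form the presentation; fragmentation and cadence (bars 45–50) form the continuation — the 12-bar whole is a sentence.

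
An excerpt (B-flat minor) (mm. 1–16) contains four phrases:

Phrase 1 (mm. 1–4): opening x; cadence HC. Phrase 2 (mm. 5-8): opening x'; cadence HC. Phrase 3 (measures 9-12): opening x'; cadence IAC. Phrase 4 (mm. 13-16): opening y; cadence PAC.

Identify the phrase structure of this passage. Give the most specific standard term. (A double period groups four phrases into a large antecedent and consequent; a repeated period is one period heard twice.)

Four phrases in two halves: the first half (measures 1-8) ends with a half cadence, the second (bars 9–16) with a perfect authentic cadence — a large antecedent–consequent pair, i.e. a double period.
Phrase 3 begins with the same material as phrase 1, making it parallel.

parallel double period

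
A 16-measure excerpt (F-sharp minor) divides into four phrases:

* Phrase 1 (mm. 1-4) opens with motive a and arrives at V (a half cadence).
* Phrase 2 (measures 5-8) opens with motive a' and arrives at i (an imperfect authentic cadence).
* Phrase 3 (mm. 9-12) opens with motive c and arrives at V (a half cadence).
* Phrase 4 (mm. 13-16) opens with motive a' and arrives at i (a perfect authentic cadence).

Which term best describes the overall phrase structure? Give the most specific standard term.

contrasting double period

Four phrases in two halves: the first half (measures 1–8) ends with an imperfect authentic cadence, the second (mm. 9–16) with a perfect authentic cadence — a large antecedent–consequent pair, i.e. a double period.
Phrase 3 begins with different material from phrase 1, making it contrasting.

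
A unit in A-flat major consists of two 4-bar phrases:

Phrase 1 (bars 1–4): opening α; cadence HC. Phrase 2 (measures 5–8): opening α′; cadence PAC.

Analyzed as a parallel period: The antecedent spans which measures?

The antecedent is the phrase ending with the weaker cadence (half cadence, phrase 1) and the consequent the one ending more conclusively (perfect authentic cadence, phrase 2); the antecedent is bars 1-4.

measures 1–4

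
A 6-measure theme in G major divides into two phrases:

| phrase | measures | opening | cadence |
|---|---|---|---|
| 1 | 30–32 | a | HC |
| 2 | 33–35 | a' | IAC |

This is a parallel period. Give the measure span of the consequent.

The phrase ending with the weaker cadence (half cadence) is the antecedent; the one ending more conclusively (imperfect authentic cadence) is the consequent. The consequent is measures 33–35.

measures 33–35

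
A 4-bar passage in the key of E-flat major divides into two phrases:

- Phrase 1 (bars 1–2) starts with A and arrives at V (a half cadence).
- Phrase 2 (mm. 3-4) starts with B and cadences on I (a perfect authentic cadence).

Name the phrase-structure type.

contrasting period

Phrase 1 ends with a half cadence (weaker) and phrase 2 with a perfect authentic cadence (stronger): antecedent + consequent = a period.
The two phrases open with different material (A / B), so the period is contrasting.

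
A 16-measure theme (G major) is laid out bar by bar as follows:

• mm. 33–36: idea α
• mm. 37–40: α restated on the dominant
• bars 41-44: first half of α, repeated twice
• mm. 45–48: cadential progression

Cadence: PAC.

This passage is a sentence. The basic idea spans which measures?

The presentation of a sentence is the basic idea (bars 33–36) plus its repetition (mm. 37–40); the basic idea is therefore mm. 33-36.

measures 33–36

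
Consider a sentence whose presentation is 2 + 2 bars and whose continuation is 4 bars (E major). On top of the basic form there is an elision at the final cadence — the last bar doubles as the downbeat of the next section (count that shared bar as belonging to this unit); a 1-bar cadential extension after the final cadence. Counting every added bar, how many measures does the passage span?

Basic sentence: 2 + 2 + 4 = 8 bars.
8 (basic form) + 1 (cadential extension) = 9.
The elision shares a bar with the next section but does not change this unit's count.

9 measures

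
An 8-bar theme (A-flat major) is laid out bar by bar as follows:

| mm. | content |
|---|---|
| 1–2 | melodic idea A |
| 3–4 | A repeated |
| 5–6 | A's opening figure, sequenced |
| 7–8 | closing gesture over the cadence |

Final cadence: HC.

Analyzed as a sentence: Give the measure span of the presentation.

measures 1–4

The presentation of a sentence is the basic idea (mm. 1–2) plus its repetition (bars 3–4); the presentation is therefore bars 1–4.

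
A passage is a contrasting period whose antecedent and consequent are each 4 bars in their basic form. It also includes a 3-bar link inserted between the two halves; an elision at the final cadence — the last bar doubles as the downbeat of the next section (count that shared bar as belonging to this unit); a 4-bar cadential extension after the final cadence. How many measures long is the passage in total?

15 measures

Basic contrasting period: 4 + 4 = 8 bars.
8 (basic form) + 3 (link) + 4 (cadential extension) = 15.
The elision shares a bar with the next section but does not change this unit's count.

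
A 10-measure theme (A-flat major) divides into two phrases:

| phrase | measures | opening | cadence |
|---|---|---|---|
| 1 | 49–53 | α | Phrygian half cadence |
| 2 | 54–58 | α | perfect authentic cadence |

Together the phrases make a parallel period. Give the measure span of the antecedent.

The phrase ending with the weaker cadence (Phrygian half cadence) is the antecedent; the one ending more conclusively (perfect authentic cadence) is the consequent. The antecedent is measures 49–53.

measures 49–53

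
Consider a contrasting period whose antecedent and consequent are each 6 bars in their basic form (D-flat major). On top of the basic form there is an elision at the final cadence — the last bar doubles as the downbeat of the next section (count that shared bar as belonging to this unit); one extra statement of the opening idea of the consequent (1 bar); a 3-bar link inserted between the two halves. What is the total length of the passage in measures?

16 measures

Basic contrasting period: 6 + 6 = 12 bars.
12 (basic form) + 1 (extra statement) + 3 (link) = 16.
The elision shares a bar with the next section but does not change this unit's count.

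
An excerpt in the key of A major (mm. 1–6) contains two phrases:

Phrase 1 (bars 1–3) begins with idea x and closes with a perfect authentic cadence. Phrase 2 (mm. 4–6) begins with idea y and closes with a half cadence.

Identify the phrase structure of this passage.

The second phrase closes with a half cadence, which is not stronger than the first phrase's perfect authentic cadence; without a weak→strong cadential pair there is no antecedent–consequent relationship, so this is a phrase group rather than a period.

phrase group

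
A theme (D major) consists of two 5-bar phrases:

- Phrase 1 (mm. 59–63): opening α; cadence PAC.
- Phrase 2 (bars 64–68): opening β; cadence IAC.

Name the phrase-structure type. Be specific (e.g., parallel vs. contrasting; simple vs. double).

The second phrase closes with an imperfect authentic cadence, which is not stronger than the first phrase's perfect authentic cadence; without a weak→strong cadential pair there is no antecedent–consequent relationship, so this is a phrase group rather than a period.

phrase group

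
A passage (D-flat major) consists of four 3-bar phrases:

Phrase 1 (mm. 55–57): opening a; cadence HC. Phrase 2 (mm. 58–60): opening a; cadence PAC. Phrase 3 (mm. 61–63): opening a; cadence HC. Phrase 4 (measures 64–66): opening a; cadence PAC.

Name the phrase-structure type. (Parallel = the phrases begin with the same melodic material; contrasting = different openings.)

repeated period

The cadence pattern HC–PAC–HC–PAC is weak–strong twice, and phrases 3–4 restate phrases 1–2: a period heard twice, not a double period (which would end weakly at phrase 2).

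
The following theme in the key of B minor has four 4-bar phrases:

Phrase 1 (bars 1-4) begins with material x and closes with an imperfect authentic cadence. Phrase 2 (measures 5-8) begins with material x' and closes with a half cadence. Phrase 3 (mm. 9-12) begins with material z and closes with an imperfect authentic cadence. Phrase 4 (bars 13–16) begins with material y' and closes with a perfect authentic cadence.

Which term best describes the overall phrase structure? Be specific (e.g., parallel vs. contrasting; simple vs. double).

Four phrases in two halves: the first half (mm. 1–8) ends with a half cadence, the second (bars 9–16) with a perfect authentic cadence — a large antecedent–consequent pair, i.e. a double period.
Phrase 3 begins with different material from phrase 1, making it contrasting.

contrasting double period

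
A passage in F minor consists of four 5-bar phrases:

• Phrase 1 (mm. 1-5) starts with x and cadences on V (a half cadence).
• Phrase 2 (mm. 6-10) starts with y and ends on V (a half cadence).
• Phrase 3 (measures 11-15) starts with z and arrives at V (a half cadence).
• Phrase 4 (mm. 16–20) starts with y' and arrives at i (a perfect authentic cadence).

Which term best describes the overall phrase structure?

Four phrases in two halves: the first half (bars 1–10) ends with a half cadence, the second (mm. 11–20) with a perfect authentic cadence — a large antecedent–consequent pair, i.e. a double period.
Phrase 3 begins with different material from phrase 1, making it contrasting.

contrasting double period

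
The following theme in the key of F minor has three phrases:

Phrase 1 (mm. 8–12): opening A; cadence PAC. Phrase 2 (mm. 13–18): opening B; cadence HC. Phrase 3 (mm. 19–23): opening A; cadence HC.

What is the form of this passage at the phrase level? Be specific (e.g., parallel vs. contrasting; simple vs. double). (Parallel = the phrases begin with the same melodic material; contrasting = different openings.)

The final phrase closes with a half cadence, which is not stronger than the preceding half cadence; the 3 phrases lack an overall antecedent–consequent design and so form a phrase group.

phrase group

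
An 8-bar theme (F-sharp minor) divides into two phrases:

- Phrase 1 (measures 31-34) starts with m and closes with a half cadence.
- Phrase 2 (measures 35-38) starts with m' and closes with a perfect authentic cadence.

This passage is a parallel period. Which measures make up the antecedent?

The antecedent is the phrase ending with the weaker cadence (half cadence, phrase 1) and the consequent the one ending more conclusively (perfect authentic cadence, phrase 2); the antecedent is measures 31–34.

measures 31–34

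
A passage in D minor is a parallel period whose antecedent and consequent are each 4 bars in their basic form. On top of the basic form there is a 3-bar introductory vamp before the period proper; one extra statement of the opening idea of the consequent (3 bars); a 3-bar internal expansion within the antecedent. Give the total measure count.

Basic parallel period: 4 + 4 = 8 bars.
8 (basic form) + 3 (introduction) + 3 (extra statement) + 3 (internal expansion) = 17.

17 measures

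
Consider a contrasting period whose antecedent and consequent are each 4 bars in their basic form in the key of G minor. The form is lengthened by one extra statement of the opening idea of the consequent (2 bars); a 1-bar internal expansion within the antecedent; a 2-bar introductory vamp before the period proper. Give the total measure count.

13 measures

Basic contrasting period: 4 + 4 = 8 bars.
8 (basic form) + 2 (extra statement) + 1 (internal expansion) + 2 (introduction) = 13.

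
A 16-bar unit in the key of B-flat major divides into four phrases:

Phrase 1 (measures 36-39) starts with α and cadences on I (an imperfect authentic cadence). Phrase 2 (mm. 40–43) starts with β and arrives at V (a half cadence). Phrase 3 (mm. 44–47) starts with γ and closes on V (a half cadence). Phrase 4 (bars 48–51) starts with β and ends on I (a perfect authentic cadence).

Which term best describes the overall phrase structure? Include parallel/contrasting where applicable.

contrasting double period

Four phrases in two halves: the first half (measures 36–43) ends with a half cadence, the second (bars 44-51) with a perfect authentic cadence — a large antecedent–consequent pair, i.e. a double period.
Phrase 3 begins with different material from phrase 1, making it contrasting.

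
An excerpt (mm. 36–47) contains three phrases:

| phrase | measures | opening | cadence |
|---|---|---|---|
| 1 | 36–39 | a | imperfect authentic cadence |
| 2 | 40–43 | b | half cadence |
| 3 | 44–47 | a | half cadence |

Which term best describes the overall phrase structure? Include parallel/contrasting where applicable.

phrase group

The final phrase closes with a half cadence, which is not stronger than the preceding half cadence; the 3 phrases lack an overall antecedent–consequent design and so form a phrase group.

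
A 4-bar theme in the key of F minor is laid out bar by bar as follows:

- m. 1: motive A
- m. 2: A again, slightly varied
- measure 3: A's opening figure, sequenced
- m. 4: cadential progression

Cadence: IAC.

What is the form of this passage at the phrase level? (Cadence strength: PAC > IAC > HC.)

Basic idea (measure 1) + its repetition (measure 2) form the presentation; fragmentation and cadence (mm. 3–4) form the continuation — the 4-bar whole is a sentence.

sentence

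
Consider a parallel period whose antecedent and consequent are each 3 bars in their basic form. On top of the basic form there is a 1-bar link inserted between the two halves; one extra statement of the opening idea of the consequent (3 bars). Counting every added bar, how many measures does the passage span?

10 measures

Basic parallel period: 3 + 3 = 6 bars.
6 (basic form) + 1 (link) + 3 (extra statement) = 10.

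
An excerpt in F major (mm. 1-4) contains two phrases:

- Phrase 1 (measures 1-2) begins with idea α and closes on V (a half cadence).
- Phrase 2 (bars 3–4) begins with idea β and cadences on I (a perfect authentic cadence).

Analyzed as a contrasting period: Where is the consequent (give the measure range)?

measures 3–4

The antecedent is the phrase ending with the weaker cadence (half cadence, phrase 1) and the consequent the one ending more conclusively (perfect authentic cadence, phrase 2); the consequent is mm. 3–4.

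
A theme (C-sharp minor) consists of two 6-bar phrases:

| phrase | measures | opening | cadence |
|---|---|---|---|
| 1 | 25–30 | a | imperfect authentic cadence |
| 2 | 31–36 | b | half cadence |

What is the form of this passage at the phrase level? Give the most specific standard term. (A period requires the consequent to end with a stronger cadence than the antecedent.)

The second phrase closes with a half cadence, which is not stronger than the first phrase's imperfect authentic cadence; without a weak→strong cadential pair there is no antecedent–consequent relationship, so this is a phrase group rather than a period.

phrase group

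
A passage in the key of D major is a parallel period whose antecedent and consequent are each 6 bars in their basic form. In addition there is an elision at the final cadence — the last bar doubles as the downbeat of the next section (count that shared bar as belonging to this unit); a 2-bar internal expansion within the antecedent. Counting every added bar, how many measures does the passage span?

14 measures

Basic parallel period: 6 + 6 = 12 bars.
12 (basic form) + 2 (internal expansion) = 14.
The elision shares a bar with the next section but does not change this unit's count.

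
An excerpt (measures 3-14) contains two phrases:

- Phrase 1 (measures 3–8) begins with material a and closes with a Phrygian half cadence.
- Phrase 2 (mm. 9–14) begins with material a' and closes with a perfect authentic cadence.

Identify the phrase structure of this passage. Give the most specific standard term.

parallel period

Phrase 1 ends with a Phrygian half cadence (weaker) and phrase 2 with a perfect authentic cadence (stronger): antecedent + consequent = a period.
The two phrases open with the same material (a / a'), so the period is parallel.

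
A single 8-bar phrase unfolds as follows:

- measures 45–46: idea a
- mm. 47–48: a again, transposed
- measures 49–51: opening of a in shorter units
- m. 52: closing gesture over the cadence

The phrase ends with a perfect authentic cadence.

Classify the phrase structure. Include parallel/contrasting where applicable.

sentence

Basic idea (measures 45–46) + its repetition (mm. 47–48) form the presentation; fragmentation and cadence (measures 49–52) form the continuation — the 8-bar whole is a sentence.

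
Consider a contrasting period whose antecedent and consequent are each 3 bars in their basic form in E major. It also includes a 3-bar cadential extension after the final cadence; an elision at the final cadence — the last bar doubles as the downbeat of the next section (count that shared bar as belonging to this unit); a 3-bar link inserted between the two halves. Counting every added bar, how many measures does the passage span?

12 measures

Basic contrasting period: 3 + 3 = 6 bars.
6 (basic form) + 3 (cadential extension) + 3 (link) = 12.
The elision shares a bar with the next section but does not change this unit's count.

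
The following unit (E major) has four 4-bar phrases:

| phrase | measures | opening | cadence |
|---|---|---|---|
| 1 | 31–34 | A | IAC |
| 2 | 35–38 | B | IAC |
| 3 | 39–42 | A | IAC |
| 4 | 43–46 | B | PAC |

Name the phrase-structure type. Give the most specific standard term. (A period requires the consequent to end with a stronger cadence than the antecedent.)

parallel double period

Four phrases in two halves: the first half (measures 31–38) ends with an imperfect authentic cadence, the second (bars 39-46) with a perfect authentic cadence — a large antecedent–consequent pair, i.e. a double period.
Phrase 3 begins with the same material as phrase 1, making it parallel.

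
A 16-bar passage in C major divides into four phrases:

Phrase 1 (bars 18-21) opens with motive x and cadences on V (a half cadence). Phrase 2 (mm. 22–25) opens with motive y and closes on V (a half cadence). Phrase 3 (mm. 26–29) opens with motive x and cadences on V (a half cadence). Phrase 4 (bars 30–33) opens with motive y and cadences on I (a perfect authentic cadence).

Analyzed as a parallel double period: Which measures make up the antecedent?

measures 18–25

In a double period the four phrases pair into a large antecedent (phrases 1–2, ending half cadence) and a large consequent (phrases 3–4, ending perfect authentic cadence). The antecedent spans bars 18–25.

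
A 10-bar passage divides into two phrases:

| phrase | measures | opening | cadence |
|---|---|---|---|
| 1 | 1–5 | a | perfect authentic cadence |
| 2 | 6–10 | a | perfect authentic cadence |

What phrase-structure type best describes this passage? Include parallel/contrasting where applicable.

Both phrases have the same opening (a) and the same cadence (perfect authentic cadence): the second is a restatement, not a consequent, so this is a repeated phrase rather than a period.

repeated phrase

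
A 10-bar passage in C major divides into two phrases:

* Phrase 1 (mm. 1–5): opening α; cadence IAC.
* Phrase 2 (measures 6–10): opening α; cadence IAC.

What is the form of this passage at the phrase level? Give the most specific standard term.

Both phrases have the same opening (α) and the same cadence (imperfect authentic cadence): the second is a restatement, not a consequent, so this is a repeated phrase rather than a period.

repeated phrase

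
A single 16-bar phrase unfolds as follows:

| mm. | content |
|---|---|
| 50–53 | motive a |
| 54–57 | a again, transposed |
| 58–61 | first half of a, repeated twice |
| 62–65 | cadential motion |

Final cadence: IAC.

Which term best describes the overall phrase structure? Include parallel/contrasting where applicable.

Basic idea (measures 50–53) + its repetition (mm. 54-57) form the presentation; fragmentation and cadence (bars 58-65) form the continuation — the 16-bar whole is a sentence.

sentence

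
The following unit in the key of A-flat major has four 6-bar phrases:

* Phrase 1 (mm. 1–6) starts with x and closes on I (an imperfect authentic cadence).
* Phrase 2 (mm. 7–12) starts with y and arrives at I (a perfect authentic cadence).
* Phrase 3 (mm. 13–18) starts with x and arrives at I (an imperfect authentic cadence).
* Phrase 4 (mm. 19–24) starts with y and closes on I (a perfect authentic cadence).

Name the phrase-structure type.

repeated period

The cadence pattern IAC–PAC–IAC–PAC is weak–strong twice, and phrases 3–4 restate phrases 1–2: a period heard twice, not a double period (which would end weakly at phrase 2).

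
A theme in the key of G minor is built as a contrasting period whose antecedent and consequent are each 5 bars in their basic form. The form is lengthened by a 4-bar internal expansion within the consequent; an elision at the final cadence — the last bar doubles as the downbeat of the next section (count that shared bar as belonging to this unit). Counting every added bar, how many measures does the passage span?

14 measures

Basic contrasting period: 5 + 5 = 10 bars.
10 (basic form) + 4 (internal expansion) = 14.
The elision shares a bar with the next section but does not change this unit's count.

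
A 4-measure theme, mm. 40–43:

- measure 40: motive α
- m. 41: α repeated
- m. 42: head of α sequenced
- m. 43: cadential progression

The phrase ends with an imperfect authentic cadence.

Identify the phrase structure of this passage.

sentence

Basic idea (bar 40) + its repetition (m. 41) form the presentation; fragmentation and cadence (bars 42-43) form the continuation — the 4-bar whole is a sentence.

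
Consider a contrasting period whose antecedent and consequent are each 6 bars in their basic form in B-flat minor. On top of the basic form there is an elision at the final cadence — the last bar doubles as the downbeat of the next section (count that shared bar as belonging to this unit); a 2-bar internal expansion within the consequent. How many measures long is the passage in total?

14 measures

Basic contrasting period: 6 + 6 = 12 bars.
12 (basic form) + 2 (internal expansion) = 14.
The elision shares a bar with the next section but does not change this unit's count.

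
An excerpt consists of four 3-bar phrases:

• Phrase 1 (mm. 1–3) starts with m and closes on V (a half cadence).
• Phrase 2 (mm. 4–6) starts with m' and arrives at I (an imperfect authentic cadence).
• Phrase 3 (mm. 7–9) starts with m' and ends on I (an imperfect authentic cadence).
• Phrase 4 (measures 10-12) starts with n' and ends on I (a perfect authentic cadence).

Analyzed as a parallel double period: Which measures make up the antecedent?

In a double period the four phrases pair into a large antecedent (phrases 1–2, ending imperfect authentic cadence) and a large consequent (phrases 3–4, ending perfect authentic cadence). The antecedent spans measures 1–6.

measures 1–6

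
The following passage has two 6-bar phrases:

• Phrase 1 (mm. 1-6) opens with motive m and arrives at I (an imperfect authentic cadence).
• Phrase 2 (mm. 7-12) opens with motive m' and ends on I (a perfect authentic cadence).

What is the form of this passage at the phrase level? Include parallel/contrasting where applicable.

parallel period

Phrase 1 ends with an imperfect authentic cadence (weaker) and phrase 2 with a perfect authentic cadence (stronger): antecedent + consequent = a period.
The two phrases open with the same material (m / m'), so the period is parallel.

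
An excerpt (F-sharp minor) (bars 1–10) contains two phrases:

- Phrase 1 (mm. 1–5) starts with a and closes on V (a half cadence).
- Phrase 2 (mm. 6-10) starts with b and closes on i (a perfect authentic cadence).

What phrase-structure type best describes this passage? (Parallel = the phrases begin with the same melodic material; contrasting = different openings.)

contrasting period

Phrase 1 ends with a half cadence (weaker) and phrase 2 with a perfect authentic cadence (stronger): antecedent + consequent = a period.
The two phrases open with different material (a / b), so the period is contrasting.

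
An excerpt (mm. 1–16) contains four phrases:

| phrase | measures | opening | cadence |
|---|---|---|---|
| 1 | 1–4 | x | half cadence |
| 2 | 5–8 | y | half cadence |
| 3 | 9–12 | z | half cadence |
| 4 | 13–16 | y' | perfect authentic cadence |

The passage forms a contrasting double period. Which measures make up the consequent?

measures 9–16

In a double period the four phrases pair into a large antecedent (phrases 1–2, ending half cadence) and a large consequent (phrases 3–4, ending perfect authentic cadence). The consequent spans bars 9-16.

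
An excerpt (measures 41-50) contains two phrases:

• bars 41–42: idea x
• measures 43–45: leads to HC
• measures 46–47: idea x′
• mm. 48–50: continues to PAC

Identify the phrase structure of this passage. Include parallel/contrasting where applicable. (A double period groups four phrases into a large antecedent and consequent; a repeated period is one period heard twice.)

Phrase 1 ends with a half cadence (weaker) and phrase 2 with a perfect authentic cadence (stronger): antecedent + consequent = a period.
The two phrases open with the same material (x / x′), so the period is parallel.

parallel period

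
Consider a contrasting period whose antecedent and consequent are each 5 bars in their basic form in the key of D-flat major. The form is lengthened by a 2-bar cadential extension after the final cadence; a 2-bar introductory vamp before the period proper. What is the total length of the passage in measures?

14 measures

Basic contrasting period: 5 + 5 = 10 bars.
10 (basic form) + 2 (cadential extension) + 2 (introduction) = 14.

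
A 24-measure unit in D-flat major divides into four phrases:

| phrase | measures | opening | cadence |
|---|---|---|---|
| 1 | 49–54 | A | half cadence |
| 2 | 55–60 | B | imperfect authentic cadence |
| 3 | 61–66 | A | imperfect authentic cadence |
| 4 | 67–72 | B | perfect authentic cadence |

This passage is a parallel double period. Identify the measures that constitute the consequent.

measures 61–72

In a double period the four phrases pair into a large antecedent (phrases 1–2, ending imperfect authentic cadence) and a large consequent (phrases 3–4, ending perfect authentic cadence). The consequent spans mm. 61–72.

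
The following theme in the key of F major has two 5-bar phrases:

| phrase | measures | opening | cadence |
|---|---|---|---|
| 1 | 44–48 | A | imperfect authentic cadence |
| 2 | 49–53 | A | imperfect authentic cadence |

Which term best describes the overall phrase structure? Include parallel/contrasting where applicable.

Both phrases have the same opening (A) and the same cadence (imperfect authentic cadence): the second is a restatement, not a consequent, so this is a repeated phrase rather than a period.

repeated phrase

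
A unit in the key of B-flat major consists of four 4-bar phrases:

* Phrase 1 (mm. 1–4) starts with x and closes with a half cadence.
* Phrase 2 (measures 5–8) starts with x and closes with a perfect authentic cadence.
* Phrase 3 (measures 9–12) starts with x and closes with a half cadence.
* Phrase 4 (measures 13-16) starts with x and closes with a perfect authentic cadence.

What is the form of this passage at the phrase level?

The cadence pattern HC–PAC–HC–PAC is weak–strong twice, and phrases 3–4 restate phrases 1–2: a period heard twice, not a double period (which would end weakly at phrase 2).

repeated period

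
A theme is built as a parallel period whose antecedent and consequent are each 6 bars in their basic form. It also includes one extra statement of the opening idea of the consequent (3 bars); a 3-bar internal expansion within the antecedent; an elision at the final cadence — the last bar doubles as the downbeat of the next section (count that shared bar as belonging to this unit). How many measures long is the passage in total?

Basic parallel period: 6 + 6 = 12 bars.
12 (basic form) + 3 (extra statement) + 3 (internal expansion) = 18.
The elision shares a bar with the next section but does not change this unit's count.

18 measures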